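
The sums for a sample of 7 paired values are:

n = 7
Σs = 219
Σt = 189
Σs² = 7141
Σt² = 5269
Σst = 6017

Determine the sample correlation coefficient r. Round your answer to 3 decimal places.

r = (nΣst − ΣsΣt) / √[(nΣs² − (Σs)²)(nΣt² − (Σt)²)]
Numerator: 7×6017 − 219×189 = 728
Denominator: √[(49987 − 47961)(36883 − 35721)] = √[2026 × 1162] = 1534.3442
r = 728 / 1534.3442 ≈ 0.474

0.474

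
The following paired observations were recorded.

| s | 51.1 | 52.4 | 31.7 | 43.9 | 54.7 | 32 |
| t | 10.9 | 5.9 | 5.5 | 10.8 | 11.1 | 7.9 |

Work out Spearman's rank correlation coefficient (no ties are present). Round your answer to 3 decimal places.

Rank s: 4, 5, 1, 3, 6, 2
Rank t: 5, 2, 1, 4, 6, 3
d = rank(s) − rank(t): -1, 3, 0, -1, 0, -1; Σd² = 12
ρ = 1 − 6Σd² / [n(n²−1)] = 1 − 6×12 / (6×35) = 1 − 72/210 ≈ 0.657

0.657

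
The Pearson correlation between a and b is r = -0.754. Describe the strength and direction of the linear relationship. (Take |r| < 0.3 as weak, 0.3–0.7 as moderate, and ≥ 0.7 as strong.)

strong negative

r = -0.754 < 0 so the relationship is negative.
|r| = 0.754, which falls in the strong range.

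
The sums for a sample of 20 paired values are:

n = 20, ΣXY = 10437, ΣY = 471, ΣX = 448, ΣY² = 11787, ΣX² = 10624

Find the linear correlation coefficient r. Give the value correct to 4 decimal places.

-0.1773

r = (nΣXY − ΣXΣY) / √[(nΣX² − (ΣX)²)(nΣY² − (ΣY)²)]
Numerator: 20×10437 − 448×471 = -2268
Denominator: √[(212480 − 200704)(235740 − 221841)] = √[11776 × 13899] = 12793.5384
r = -2268 / 12793.5384 ≈ -0.1773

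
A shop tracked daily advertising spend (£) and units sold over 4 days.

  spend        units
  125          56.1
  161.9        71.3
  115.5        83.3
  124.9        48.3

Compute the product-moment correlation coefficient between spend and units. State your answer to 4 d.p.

0.0697

n = 4, Σx = 527.3, Σy = 259, Σx² = 70776.87, Σy² = 17502.68, Σxy = 34209.79
nΣxy − ΣxΣy = 136839.16 − 136570.7 = 268.46
nΣx² − (Σx)² = 283107.48 − 278045.29 = 5062.19; nΣy² − (Σy)² = 70010.72 − 67081 = 2929.72
r = 268.46 / √(5062.19 × 2929.72) = 268.46 / 3851.0777 ≈ 0.0697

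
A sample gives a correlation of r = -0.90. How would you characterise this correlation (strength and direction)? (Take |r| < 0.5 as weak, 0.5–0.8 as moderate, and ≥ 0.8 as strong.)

r = -0.90 < 0 so the relationship is negative.
|r| = 0.90, which falls in the strong range.

strong negative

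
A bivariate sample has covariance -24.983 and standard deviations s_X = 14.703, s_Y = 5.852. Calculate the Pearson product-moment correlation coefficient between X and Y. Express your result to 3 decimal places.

-0.290

r = Cov(X,Y) / (s_X · s_Y) = -24.983 / (14.703 × 5.852)
  = -24.983 / 86.0420 ≈ -0.290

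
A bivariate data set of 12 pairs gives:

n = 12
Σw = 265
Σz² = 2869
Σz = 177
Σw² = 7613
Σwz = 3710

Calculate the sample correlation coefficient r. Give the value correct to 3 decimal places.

r = (nΣwz − ΣwΣz) / √[(nΣw² − (Σw)²)(nΣz² − (Σz)²)]
Numerator: 12×3710 − 265×177 = -2385
Denominator: √[(91356 − 70225)(34428 − 31329)] = √[21131 × 3099] = 8092.2784
r = -2385 / 8092.2784 ≈ -0.295

-0.295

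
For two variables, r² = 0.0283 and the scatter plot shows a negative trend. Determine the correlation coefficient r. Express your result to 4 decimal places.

|r| = √0.0283 = 0.1682
The association is negative, so r = −0.1682.

-0.1682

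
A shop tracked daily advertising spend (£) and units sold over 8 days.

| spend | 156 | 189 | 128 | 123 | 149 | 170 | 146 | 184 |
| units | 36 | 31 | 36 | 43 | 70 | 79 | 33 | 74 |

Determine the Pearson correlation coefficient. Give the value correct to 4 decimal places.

0.3204

n = 8, Σx = 1245, Σy = 402, Σx² = 197843, Σy² = 23108, Σxy = 63666
nΣxy − ΣxΣy = 509328 − 500490 = 8838
nΣx² − (Σx)² = 1582744 − 1550025 = 32719; nΣy² − (Σy)² = 184864 − 161604 = 23260
r = 8838 / √(32719 × 23260) = 8838 / 27587.0248 ≈ 0.3204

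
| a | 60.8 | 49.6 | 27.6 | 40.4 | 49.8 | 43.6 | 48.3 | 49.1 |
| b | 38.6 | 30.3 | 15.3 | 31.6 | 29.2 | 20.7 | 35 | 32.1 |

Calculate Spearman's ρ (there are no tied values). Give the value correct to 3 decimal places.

0.524

Rank a: 8, 6, 1, 2, 7, 3, 4, 5
Rank b: 8, 4, 1, 5, 3, 2, 7, 6
d = rank(a) − rank(b): 0, 2, 0, -3, 4, 1, -3, -1; Σd² = 40
ρ = 1 − 6Σd² / [n(n²−1)] = 1 − 6×40 / (8×63) = 1 − 240/504 ≈ 0.524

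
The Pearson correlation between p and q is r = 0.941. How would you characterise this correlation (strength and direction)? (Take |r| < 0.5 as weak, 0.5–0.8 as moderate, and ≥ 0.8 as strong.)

r = 0.941 > 0 so the relationship is positive.
|r| = 0.941, which falls in the strong range.

strong positive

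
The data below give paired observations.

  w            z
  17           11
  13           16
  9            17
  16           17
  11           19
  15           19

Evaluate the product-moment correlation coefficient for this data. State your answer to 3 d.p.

n = 6, Σw = 81, Σz = 99, Σw² = 1141, Σz² = 1677, Σwz = 1314
nΣwz − ΣwΣz = 7884 − 8019 = -135
nΣw² − (Σw)² = 6846 − 6561 = 285; nΣz² − (Σz)² = 10062 − 9801 = 261
r = -135 / √(285 × 261) = -135 / 272.7361 ≈ -0.495

-0.495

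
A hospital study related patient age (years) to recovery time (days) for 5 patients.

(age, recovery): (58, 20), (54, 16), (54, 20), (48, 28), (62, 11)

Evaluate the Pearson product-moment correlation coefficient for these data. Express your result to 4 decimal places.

n = 5, Σx = 276, Σy = 95, Σx² = 15344, Σy² = 1961, Σxy = 5130
nΣxy − ΣxΣy = 25650 − 26220 = -570
nΣx² − (Σx)² = 76720 − 76176 = 544; nΣy² − (Σy)² = 9805 − 9025 = 780
r = -570 / √(544 × 780) = -570 / 651.3985 ≈ -0.8750

-0.8750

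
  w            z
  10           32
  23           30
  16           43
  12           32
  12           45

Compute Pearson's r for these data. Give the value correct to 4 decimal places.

-0.2421

n = 5, Σw = 73, Σz = 182, Σw² = 1173, Σz² = 6822, Σwz = 2622
nΣwz − ΣwΣz = 13110 − 13286 = -176
nΣw² − (Σw)² = 5865 − 5329 = 536; nΣz² − (Σz)² = 34110 − 33124 = 986
r = -176 / √(536 × 986) = -176 / 726.9773 ≈ -0.2421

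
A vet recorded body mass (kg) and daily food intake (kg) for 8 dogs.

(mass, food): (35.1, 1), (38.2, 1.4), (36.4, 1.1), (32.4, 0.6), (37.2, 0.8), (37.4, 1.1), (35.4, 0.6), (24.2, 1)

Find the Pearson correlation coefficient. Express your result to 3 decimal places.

n = 8, Σx = 276.3, Σy = 7.6, Σx² = 9687.37, Σy² = 7.74, Σxy = 264.4
nΣxy − ΣxΣy = 2115.2 − 2099.88 = 15.32
nΣx² − (Σx)² = 77498.96 − 76341.69 = 1157.27; nΣy² − (Σy)² = 61.92 − 57.76 = 4.16
r = 15.32 / √(1157.27 × 4.16) = 15.32 / 69.3847 ≈ 0.221

0.221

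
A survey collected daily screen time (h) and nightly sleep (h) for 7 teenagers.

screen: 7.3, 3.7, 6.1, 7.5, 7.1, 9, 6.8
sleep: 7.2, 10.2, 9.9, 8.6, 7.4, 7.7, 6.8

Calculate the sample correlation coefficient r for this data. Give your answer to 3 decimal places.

n = 7, Σx = 47.5, Σy = 57.8, Σx² = 338.09, Σy² = 488.14, Σxy = 383.27
nΣxy − ΣxΣy = 2682.89 − 2745.5 = -62.61
nΣx² − (Σx)² = 2366.63 − 2256.25 = 110.38; nΣy² − (Σy)² = 3416.98 − 3340.84 = 76.14
r = -62.61 / √(110.38 × 76.14) = -62.61 / 91.6752 ≈ -0.683

-0.683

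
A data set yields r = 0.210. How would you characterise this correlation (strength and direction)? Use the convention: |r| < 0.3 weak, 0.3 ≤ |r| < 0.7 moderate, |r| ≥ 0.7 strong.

weak positive

r = 0.210 > 0 so the relationship is positive.
|r| = 0.210, which falls in the weak range.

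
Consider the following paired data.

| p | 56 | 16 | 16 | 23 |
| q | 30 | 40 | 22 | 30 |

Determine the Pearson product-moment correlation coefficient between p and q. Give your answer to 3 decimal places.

-0.056

n = 4, Σp = 111, Σq = 122, Σp² = 4177, Σq² = 3884, Σpq = 3362
nΣpq − ΣpΣq = 13448 − 13542 = -94
nΣp² − (Σp)² = 16708 − 12321 = 4387; nΣq² − (Σq)² = 15536 − 14884 = 652
r = -94 / √(4387 × 652) = -94 / 1691.2492 ≈ -0.056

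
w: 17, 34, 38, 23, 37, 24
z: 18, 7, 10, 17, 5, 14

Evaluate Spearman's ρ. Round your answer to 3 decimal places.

-0.829

Rank w: 1, 4, 6, 2, 5, 3
Rank z: 6, 2, 3, 5, 1, 4
d = rank(w) − rank(z): -5, 2, 3, -3, 4, -1; Σd² = 64
ρ = 1 − 6Σd² / [n(n²−1)] = 1 − 6×64 / (6×35) = 1 − 384/210 ≈ -0.829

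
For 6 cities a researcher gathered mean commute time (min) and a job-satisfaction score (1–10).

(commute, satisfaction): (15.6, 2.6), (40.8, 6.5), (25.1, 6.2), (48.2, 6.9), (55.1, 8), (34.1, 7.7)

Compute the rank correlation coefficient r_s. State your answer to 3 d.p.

0.829

Rank commute: 1, 4, 2, 5, 6, 3
Rank satisfaction: 1, 3, 2, 4, 6, 5
d = rank(commute) − rank(satisfaction): 0, 1, 0, 1, 0, -2; Σd² = 6
ρ = 1 − 6Σd² / [n(n²−1)] = 1 − 6×6 / (6×35) = 1 − 36/210 ≈ 0.829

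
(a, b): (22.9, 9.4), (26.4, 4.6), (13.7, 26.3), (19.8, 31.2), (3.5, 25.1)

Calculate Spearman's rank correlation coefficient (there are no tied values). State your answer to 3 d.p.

Rank a: 4, 5, 2, 3, 1
Rank b: 2, 1, 4, 5, 3
d = rank(a) − rank(b): 2, 4, -2, -2, -2; Σd² = 32
ρ = 1 − 6Σd² / [n(n²−1)] = 1 − 6×32 / (5×24) = 1 − 192/120 ≈ -0.600

-0.600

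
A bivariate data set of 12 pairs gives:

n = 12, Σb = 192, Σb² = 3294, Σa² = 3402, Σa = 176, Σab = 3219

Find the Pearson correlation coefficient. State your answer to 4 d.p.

0.9442

r = (nΣab − ΣaΣb) / √[(nΣa² − (Σa)²)(nΣb² − (Σb)²)]
Numerator: 12×3219 − 176×192 = 4836
Denominator: √[(40824 − 30976)(39528 − 36864)] = √[9848 × 2664] = 5122.0184
r = 4836 / 5122.0184 ≈ 0.9442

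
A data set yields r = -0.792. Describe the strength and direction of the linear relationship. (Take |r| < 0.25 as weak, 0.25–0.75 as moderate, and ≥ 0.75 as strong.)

strong negative

r = -0.792 < 0 so the relationship is negative.
|r| = 0.792, which falls in the strong range.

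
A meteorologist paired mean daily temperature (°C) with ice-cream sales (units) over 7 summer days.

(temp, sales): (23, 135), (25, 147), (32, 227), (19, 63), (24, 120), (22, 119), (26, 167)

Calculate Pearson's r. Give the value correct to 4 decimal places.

n = 7, Σx = 171, Σy = 978, Σx² = 4275, Σy² = 151782, Σxy = 25081
nΣxy − ΣxΣy = 175567 − 167238 = 8329
nΣx² − (Σx)² = 29925 − 29241 = 684; nΣy² − (Σy)² = 1062474 − 956484 = 105990
r = 8329 / √(684 × 105990) = 8329 / 8514.5264 ≈ 0.9782

0.9782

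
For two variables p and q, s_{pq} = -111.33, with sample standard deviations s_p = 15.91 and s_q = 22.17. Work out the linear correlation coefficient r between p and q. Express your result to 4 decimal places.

-0.3156

r = Cov(p,q) / (s_p · s_q) = -111.33 / (15.91 × 22.17)
  = -111.33 / 352.7247 ≈ -0.3156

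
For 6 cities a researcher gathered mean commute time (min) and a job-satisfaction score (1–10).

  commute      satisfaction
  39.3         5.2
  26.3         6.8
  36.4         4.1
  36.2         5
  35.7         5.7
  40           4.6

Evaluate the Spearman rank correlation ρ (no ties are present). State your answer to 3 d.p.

-0.714

Rank commute: 5, 1, 4, 3, 2, 6
Rank satisfaction: 4, 6, 1, 3, 5, 2
d = rank(commute) − rank(satisfaction): 1, -5, 3, 0, -3, 4; Σd² = 60
ρ = 1 − 6Σd² / [n(n²−1)] = 1 − 6×60 / (6×35) = 1 − 360/210 ≈ -0.714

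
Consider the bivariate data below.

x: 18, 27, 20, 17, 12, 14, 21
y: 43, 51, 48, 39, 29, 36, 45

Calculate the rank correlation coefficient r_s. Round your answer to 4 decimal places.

Rank x: 4, 7, 5, 3, 1, 2, 6
Rank y: 4, 7, 6, 3, 1, 2, 5
d = rank(x) − rank(y): 0, 0, -1, 0, 0, 0, 1; Σd² = 2
ρ = 1 − 6Σd² / [n(n²−1)] = 1 − 6×2 / (7×48) = 1 − 12/336 ≈ 0.9643

0.9643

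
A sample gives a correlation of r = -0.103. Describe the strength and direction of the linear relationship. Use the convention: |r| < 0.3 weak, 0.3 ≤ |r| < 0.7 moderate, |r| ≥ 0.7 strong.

r = -0.103 < 0 so the relationship is negative.
|r| = 0.103, which falls in the weak range.

weak negative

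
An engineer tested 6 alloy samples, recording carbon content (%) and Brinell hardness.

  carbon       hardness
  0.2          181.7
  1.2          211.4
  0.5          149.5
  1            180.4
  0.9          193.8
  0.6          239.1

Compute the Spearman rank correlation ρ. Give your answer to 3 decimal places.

Rank carbon: 1, 6, 2, 5, 4, 3
Rank hardness: 3, 5, 1, 2, 4, 6
d = rank(carbon) − rank(hardness): -2, 1, 1, 3, 0, -3; Σd² = 24
ρ = 1 − 6Σd² / [n(n²−1)] = 1 − 6×24 / (6×35) = 1 − 144/210 ≈ 0.314

0.314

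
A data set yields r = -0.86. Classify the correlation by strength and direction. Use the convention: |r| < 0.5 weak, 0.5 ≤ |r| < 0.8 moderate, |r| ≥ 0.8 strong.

r = -0.86 < 0 so the relationship is negative.
|r| = 0.86, which falls in the strong range.

strong negative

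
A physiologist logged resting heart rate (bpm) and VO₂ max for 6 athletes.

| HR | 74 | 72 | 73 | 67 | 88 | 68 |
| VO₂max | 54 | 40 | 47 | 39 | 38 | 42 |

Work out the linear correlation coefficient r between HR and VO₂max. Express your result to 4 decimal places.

-0.1442

n = 6, Σx = 442, Σy = 260, Σx² = 32846, Σy² = 11454, Σxy = 19120
nΣxy − ΣxΣy = 114720 − 114920 = -200
nΣx² − (Σx)² = 197076 − 195364 = 1712; nΣy² − (Σy)² = 68724 − 67600 = 1124
r = -200 / √(1712 × 1124) = -200 / 1387.1871 ≈ -0.1442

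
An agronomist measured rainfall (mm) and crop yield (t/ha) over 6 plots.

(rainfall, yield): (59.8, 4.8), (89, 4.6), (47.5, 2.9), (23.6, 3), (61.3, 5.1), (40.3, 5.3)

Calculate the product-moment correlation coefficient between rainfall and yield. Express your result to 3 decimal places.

0.459

n = 6, Σx = 321.5, Σy = 25.7, Σx² = 19692.03, Σy² = 115.71, Σxy = 1431.21
nΣxy − ΣxΣy = 8587.26 − 8262.55 = 324.71
nΣx² − (Σx)² = 118152.18 − 103362.25 = 14789.93; nΣy² − (Σy)² = 694.26 − 660.49 = 33.77
r = 324.71 / √(14789.93 × 33.77) = 324.71 / 706.7220 ≈ 0.459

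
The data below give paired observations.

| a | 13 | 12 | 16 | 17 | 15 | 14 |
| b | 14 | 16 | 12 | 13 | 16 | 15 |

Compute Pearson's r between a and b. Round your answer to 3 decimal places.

n = 6, Σa = 87, Σb = 86, Σa² = 1279, Σb² = 1246, Σab = 1237
nΣab − ΣaΣb = 7422 − 7482 = -60
nΣa² − (Σa)² = 7674 − 7569 = 105; nΣb² − (Σb)² = 7476 − 7396 = 80
r = -60 / √(105 × 80) = -60 / 91.6515 ≈ -0.655

-0.655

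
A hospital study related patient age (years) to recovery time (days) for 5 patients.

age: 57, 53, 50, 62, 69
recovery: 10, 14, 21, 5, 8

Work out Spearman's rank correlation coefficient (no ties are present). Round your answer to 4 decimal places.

-0.9000

Rank age: 3, 2, 1, 4, 5
Rank recovery: 3, 4, 5, 1, 2
d = rank(age) − rank(recovery): 0, -2, -4, 3, 3; Σd² = 38
ρ = 1 − 6Σd² / [n(n²−1)] = 1 − 6×38 / (5×24) = 1 − 228/120 ≈ -0.9000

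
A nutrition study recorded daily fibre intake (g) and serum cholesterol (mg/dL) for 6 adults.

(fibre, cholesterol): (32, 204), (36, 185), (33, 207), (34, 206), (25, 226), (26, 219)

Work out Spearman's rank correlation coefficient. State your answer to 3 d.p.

-0.829

Rank fibre: 3, 6, 4, 5, 1, 2
Rank cholesterol: 2, 1, 4, 3, 6, 5
d = rank(fibre) − rank(cholesterol): 1, 5, 0, 2, -5, -3; Σd² = 64
ρ = 1 − 6Σd² / [n(n²−1)] = 1 − 6×64 / (6×35) = 1 − 384/210 ≈ -0.829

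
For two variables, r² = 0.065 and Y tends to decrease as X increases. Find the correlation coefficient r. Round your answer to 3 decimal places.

|r| = √0.065 = 0.255
The association is negative, so r = −0.255.

-0.255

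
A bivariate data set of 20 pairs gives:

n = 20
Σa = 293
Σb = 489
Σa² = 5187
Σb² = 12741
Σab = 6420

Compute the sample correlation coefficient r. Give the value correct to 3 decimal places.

r = (nΣab − ΣaΣb) / √[(nΣa² − (Σa)²)(nΣb² − (Σb)²)]
Numerator: 20×6420 − 293×489 = -14877
Denominator: √[(103740 − 85849)(254820 − 239121)] = √[17891 × 15699] = 16759.2007
r = -14877 / 16759.2007 ≈ -0.888

-0.888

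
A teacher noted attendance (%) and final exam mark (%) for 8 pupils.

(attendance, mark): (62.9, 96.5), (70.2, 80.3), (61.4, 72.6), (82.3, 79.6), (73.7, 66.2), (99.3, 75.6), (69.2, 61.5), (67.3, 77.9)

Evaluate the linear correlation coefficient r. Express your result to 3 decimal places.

-0.132

n = 8, Σx = 586.3, Σy = 610.2, Σx² = 44037.81, Σy² = 47315.72, Σxy = 44600.12
nΣxy − ΣxΣy = 356800.96 − 357760.26 = -959.3
nΣx² − (Σx)² = 352302.48 − 343747.69 = 8554.79; nΣy² − (Σy)² = 378525.76 − 372344.04 = 6181.72
r = -959.3 / √(8554.79 × 6181.72) = -959.3 / 7272.0916 ≈ -0.132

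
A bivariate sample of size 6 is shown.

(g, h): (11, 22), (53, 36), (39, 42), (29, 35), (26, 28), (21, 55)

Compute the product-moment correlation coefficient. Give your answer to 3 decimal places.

n = 6, Σg = 179, Σh = 218, Σg² = 6409, Σh² = 8578, Σgh = 6686
nΣgh − ΣgΣh = 40116 − 39022 = 1094
nΣg² − (Σg)² = 38454 − 32041 = 6413; nΣh² − (Σh)² = 51468 − 47524 = 3944
r = 1094 / √(6413 × 3944) = 1094 / 5029.2019 ≈ 0.218

0.218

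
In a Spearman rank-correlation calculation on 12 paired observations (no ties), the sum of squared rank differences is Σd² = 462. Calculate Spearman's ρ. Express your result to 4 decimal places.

-0.6154

ρ = 1 − 6Σd² / [n(n²−1)] = 1 − 6×462 / (12×143)
  = 1 − 2772/1716 = 1 − 1.61538 ≈ -0.6154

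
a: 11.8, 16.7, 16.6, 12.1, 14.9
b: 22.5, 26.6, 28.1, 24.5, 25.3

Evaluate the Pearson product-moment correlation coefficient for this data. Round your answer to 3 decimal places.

0.910

n = 5, Σa = 72.1, Σb = 127, Σa² = 1062.11, Σb² = 3243.76, Σab = 1849.6
nΣab − ΣaΣb = 9248 − 9156.7 = 91.3
nΣa² − (Σa)² = 5310.55 − 5198.41 = 112.14; nΣb² − (Σb)² = 16218.8 − 16129 = 89.8
r = 91.3 / √(112.14 × 89.8) = 91.3 / 100.3502 ≈ 0.910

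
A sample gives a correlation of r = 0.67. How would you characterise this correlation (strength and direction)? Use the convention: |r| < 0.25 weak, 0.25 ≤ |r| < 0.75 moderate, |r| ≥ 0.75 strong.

moderate positive

r = 0.67 > 0 so the relationship is positive.
|r| = 0.67, which falls in the moderate range.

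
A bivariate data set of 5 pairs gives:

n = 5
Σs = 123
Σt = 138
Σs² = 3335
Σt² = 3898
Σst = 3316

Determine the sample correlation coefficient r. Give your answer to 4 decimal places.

r = (nΣst − ΣsΣt) / √[(nΣs² − (Σs)²)(nΣt² − (Σt)²)]
Numerator: 5×3316 − 123×138 = -394
Denominator: √[(16675 − 15129)(19490 − 19044)] = √[1546 × 446] = 830.3710
r = -394 / 830.3710 ≈ -0.4745

-0.4745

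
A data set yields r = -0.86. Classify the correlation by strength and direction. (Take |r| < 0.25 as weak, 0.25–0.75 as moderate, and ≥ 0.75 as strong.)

r = -0.86 < 0 so the relationship is negative.
|r| = 0.86, which falls in the strong range.

strong negative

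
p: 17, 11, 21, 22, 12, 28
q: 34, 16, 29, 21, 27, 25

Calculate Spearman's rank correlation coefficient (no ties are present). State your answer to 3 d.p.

Rank p: 3, 1, 4, 5, 2, 6
Rank q: 6, 1, 5, 2, 4, 3
d = rank(p) − rank(q): -3, 0, -1, 3, -2, 3; Σd² = 32
ρ = 1 − 6Σd² / [n(n²−1)] = 1 − 6×32 / (6×35) = 1 − 192/210 ≈ 0.086

0.086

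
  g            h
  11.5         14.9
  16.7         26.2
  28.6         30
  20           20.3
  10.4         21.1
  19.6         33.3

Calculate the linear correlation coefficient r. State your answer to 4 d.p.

n = 6, Σg = 106.8, Σh = 145.8, Σg² = 2121.42, Σh² = 3774.64, Σgh = 2745.01
nΣgh − ΣgΣh = 16470.06 − 15571.44 = 898.62
nΣg² − (Σg)² = 12728.52 − 11406.24 = 1322.28; nΣh² − (Σh)² = 22647.84 − 21257.64 = 1390.2
r = 898.62 / √(1322.28 × 1390.2) = 898.62 / 1355.8148 ≈ 0.6628

0.6628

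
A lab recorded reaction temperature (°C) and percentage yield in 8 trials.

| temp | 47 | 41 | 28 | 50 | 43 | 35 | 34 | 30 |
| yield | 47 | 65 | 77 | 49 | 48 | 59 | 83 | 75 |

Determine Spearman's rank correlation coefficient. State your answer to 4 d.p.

Rank temp: 7, 5, 1, 8, 6, 4, 3, 2
Rank yield: 1, 5, 7, 3, 2, 4, 8, 6
d = rank(temp) − rank(yield): 6, 0, -6, 5, 4, 0, -5, -4; Σd² = 154
ρ = 1 − 6Σd² / [n(n²−1)] = 1 − 6×154 / (8×63) = 1 − 924/504 ≈ -0.8333

-0.8333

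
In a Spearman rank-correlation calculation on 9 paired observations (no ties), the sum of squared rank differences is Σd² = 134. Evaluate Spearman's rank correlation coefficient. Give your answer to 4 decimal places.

ρ = 1 − 6Σd² / [n(n²−1)] = 1 − 6×134 / (9×80)
  = 1 − 804/720 = 1 − 1.11667 ≈ -0.1167

-0.1167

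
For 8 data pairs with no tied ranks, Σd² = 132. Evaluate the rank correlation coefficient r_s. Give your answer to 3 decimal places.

-0.571

ρ = 1 − 6Σd² / [n(n²−1)] = 1 − 6×132 / (8×63)
  = 1 − 792/504 = 1 − 1.5714 ≈ -0.571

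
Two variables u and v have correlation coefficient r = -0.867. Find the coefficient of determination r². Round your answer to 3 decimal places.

0.752

r² = (-0.867)² = 0.752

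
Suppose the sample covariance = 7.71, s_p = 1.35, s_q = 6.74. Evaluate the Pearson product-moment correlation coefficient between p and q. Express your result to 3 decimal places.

r = Cov(p,q) / (s_p · s_q) = 7.71 / (1.35 × 6.74)
  = 7.71 / 9.0990 ≈ 0.847

0.847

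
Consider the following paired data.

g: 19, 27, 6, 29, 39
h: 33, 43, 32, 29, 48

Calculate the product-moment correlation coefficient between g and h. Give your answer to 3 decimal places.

n = 5, Σg = 120, Σh = 185, Σg² = 3488, Σh² = 7107, Σgh = 4693
nΣgh − ΣgΣh = 23465 − 22200 = 1265
nΣg² − (Σg)² = 17440 − 14400 = 3040; nΣh² − (Σh)² = 35535 − 34225 = 1310
r = 1265 / √(3040 × 1310) = 1265 / 1995.5951 ≈ 0.634

0.634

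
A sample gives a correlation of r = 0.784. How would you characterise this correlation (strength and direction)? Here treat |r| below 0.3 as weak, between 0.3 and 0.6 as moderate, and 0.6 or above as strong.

strong positive

r = 0.784 > 0 so the relationship is positive.
|r| = 0.784, which falls in the strong range.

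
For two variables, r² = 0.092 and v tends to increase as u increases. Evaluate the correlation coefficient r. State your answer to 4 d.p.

0.3033

|r| = √0.092 = 0.3033
The association is positive, so r = 0.3033.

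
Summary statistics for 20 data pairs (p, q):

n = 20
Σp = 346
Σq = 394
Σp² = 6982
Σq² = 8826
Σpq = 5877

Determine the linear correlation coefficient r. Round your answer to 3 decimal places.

r = (nΣpq − ΣpΣq) / √[(nΣp² − (Σp)²)(nΣq² − (Σq)²)]
Numerator: 20×5877 − 346×394 = -18784
Denominator: √[(139640 − 119716)(176520 − 155236)] = √[19924 × 21284] = 20592.7758
r = -18784 / 20592.7758 ≈ -0.912

-0.912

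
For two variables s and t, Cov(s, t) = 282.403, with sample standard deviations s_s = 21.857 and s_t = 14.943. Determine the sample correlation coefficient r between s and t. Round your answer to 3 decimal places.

r = Cov(s,t) / (s_s · s_t) = 282.403 / (21.857 × 14.943)
  = 282.403 / 326.6092 ≈ 0.865

0.865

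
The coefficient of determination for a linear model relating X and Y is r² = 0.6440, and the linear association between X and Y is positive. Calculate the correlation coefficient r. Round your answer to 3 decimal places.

|r| = √0.6440 = 0.802
The association is positive, so r = 0.802.

0.802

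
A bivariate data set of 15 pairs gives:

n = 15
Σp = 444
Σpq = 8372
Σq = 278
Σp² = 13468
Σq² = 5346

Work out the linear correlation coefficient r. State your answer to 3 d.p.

r = (nΣpq − ΣpΣq) / √[(nΣp² − (Σp)²)(nΣq² − (Σq)²)]
Numerator: 15×8372 − 444×278 = 2148
Denominator: √[(202020 − 197136)(80190 − 77284)] = √[4884 × 2906] = 3767.3471
r = 2148 / 3767.3471 ≈ 0.570

0.570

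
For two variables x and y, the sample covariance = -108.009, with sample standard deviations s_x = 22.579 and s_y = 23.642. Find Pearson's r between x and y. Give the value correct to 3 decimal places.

-0.202

r = Cov(x,y) / (s_x · s_y) = -108.009 / (22.579 × 23.642)
  = -108.009 / 533.8127 ≈ -0.202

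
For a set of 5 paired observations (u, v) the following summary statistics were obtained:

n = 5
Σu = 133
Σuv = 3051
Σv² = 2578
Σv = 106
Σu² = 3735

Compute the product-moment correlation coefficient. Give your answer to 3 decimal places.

0.906

r = (nΣuv − ΣuΣv) / √[(nΣu² − (Σu)²)(nΣv² − (Σv)²)]
Numerator: 5×3051 − 133×106 = 1157
Denominator: √[(18675 − 17689)(12890 − 11236)] = √[986 × 1654] = 1277.0450
r = 1157 / 1277.0450 ≈ 0.906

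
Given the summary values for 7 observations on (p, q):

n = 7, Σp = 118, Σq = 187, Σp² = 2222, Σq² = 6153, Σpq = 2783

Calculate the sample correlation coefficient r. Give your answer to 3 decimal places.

-0.711

r = (nΣpq − ΣpΣq) / √[(nΣp² − (Σp)²)(nΣq² − (Σq)²)]
Numerator: 7×2783 − 118×187 = -2585
Denominator: √[(15554 − 13924)(43071 − 34969)] = √[1630 × 8102] = 3634.0418
r = -2585 / 3634.0418 ≈ -0.711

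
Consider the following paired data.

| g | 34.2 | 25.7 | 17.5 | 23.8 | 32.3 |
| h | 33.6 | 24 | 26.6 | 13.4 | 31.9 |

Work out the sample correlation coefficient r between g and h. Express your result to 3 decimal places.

n = 5, Σg = 133.5, Σh = 129.5, Σg² = 3746.11, Σh² = 3609.69, Σgh = 3580.71
nΣgh − ΣgΣh = 17903.55 − 17288.25 = 615.3
nΣg² − (Σg)² = 18730.55 − 17822.25 = 908.3; nΣh² − (Σh)² = 18048.45 − 16770.25 = 1278.2
r = 615.3 / √(908.3 × 1278.2) = 615.3 / 1077.4920 ≈ 0.571

0.571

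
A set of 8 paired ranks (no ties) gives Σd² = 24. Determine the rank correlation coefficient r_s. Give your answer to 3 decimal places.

ρ = 1 − 6Σd² / [n(n²−1)] = 1 − 6×24 / (8×63)
  = 1 − 144/504 = 1 − 0.2857 ≈ 0.714

0.714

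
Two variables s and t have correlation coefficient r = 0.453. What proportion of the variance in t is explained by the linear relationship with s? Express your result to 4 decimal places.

r² = (0.453)² = 0.2052

0.2052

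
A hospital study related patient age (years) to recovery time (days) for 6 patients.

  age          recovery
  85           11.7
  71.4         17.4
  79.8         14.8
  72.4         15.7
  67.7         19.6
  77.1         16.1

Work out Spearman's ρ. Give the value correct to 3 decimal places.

-0.943

Rank age: 6, 2, 5, 3, 1, 4
Rank recovery: 1, 5, 2, 3, 6, 4
d = rank(age) − rank(recovery): 5, -3, 3, 0, -5, 0; Σd² = 68
ρ = 1 − 6Σd² / [n(n²−1)] = 1 − 6×68 / (6×35) = 1 − 408/210 ≈ -0.943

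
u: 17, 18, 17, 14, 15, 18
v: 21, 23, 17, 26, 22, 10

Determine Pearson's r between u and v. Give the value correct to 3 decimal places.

-0.637

n = 6, Σu = 99, Σv = 119, Σu² = 1647, Σv² = 2519, Σuv = 1934
nΣuv − ΣuΣv = 11604 − 11781 = -177
nΣu² − (Σu)² = 9882 − 9801 = 81; nΣv² − (Σv)² = 15114 − 14161 = 953
r = -177 / √(81 × 953) = -177 / 277.8363 ≈ -0.637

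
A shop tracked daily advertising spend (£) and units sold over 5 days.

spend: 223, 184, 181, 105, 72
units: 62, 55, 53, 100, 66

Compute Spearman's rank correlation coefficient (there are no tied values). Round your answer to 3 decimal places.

-0.500

Rank spend: 5, 4, 3, 2, 1
Rank units: 3, 2, 1, 5, 4
d = rank(spend) − rank(units): 2, 2, 2, -3, -3; Σd² = 30
ρ = 1 − 6Σd² / [n(n²−1)] = 1 − 6×30 / (5×24) = 1 − 180/120 ≈ -0.500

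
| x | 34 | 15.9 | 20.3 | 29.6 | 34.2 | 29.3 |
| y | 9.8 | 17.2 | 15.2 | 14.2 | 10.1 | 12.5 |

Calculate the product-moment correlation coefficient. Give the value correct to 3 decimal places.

-0.940

n = 6, Σx = 163.3, Σy = 79, Σx² = 4725.19, Σy² = 1082.82, Σxy = 2047.23
nΣxy − ΣxΣy = 12283.38 − 12900.7 = -617.32
nΣx² − (Σx)² = 28351.14 − 26666.89 = 1684.25; nΣy² − (Σy)² = 6496.92 − 6241 = 255.92
r = -617.32 / √(1684.25 × 255.92) = -617.32 / 656.5312 ≈ -0.940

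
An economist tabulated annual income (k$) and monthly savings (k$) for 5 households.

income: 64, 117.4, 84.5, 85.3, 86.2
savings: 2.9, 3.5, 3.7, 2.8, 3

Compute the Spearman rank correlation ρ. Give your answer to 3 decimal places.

Rank income: 1, 5, 2, 3, 4
Rank savings: 2, 4, 5, 1, 3
d = rank(income) − rank(savings): -1, 1, -3, 2, 1; Σd² = 16
ρ = 1 − 6Σd² / [n(n²−1)] = 1 − 6×16 / (5×24) = 1 − 96/120 ≈ 0.200

0.200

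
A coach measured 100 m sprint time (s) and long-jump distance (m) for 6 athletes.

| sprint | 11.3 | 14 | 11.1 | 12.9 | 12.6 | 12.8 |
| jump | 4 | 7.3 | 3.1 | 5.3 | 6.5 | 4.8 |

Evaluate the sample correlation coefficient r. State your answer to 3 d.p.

0.896

n = 6, Σx = 74.7, Σy = 31, Σx² = 935.91, Σy² = 172.28, Σxy = 393.52
nΣxy − ΣxΣy = 2361.12 − 2315.7 = 45.42
nΣx² − (Σx)² = 5615.46 − 5580.09 = 35.37; nΣy² − (Σy)² = 1033.68 − 961 = 72.68
r = 45.42 / √(35.37 × 72.68) = 45.42 / 50.7020 ≈ 0.896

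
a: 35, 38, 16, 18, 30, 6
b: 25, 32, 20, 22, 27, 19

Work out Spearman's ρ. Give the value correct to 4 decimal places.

0.9429

Rank a: 5, 6, 2, 3, 4, 1
Rank b: 4, 6, 2, 3, 5, 1
d = rank(a) − rank(b): 1, 0, 0, 0, -1, 0; Σd² = 2
ρ = 1 − 6Σd² / [n(n²−1)] = 1 − 6×2 / (6×35) = 1 − 12/210 ≈ 0.9429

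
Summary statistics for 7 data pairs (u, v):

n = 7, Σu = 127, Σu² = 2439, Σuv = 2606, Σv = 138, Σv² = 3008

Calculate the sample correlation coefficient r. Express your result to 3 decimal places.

r = (nΣuv − ΣuΣv) / √[(nΣu² − (Σu)²)(nΣv² − (Σv)²)]
Numerator: 7×2606 − 127×138 = 716
Denominator: √[(17073 − 16129)(21056 − 19044)] = √[944 × 2012] = 1378.1611
r = 716 / 1378.1611 ≈ 0.520

0.520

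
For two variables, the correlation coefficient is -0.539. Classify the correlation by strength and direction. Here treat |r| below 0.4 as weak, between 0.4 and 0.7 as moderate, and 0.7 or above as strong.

r = -0.539 < 0 so the relationship is negative.
|r| = 0.539, which falls in the moderate range.

moderate negative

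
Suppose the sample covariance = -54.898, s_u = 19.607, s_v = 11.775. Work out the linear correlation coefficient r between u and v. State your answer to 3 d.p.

-0.238

r = Cov(u,v) / (s_u · s_v) = -54.898 / (19.607 × 11.775)
  = -54.898 / 230.8724 ≈ -0.238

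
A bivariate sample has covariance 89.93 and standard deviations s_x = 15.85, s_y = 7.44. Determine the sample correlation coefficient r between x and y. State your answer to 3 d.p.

r = Cov(x,y) / (s_x · s_y) = 89.93 / (15.85 × 7.44)
  = 89.93 / 117.9240 ≈ 0.763

0.763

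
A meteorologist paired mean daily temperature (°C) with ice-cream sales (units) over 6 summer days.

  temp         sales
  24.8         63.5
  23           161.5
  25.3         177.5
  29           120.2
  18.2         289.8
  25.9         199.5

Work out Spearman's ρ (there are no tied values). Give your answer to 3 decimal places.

-0.314

Rank temp: 3, 2, 4, 6, 1, 5
Rank sales: 1, 3, 4, 2, 6, 5
d = rank(temp) − rank(sales): 2, -1, 0, 4, -5, 0; Σd² = 46
ρ = 1 − 6Σd² / [n(n²−1)] = 1 − 6×46 / (6×35) = 1 − 276/210 ≈ -0.314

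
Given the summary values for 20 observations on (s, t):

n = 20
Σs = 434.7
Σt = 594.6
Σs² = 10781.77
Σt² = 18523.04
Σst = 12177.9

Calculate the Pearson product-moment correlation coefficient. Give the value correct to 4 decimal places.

-0.7023

r = (nΣst − ΣsΣt) / √[(nΣs² − (Σs)²)(nΣt² − (Σt)²)]
Numerator: 20×12177.9 − 434.7×594.6 = -14914.62
Denominator: √[(215635.4 − 188964.09)(370460.8 − 353549.16)] = √[26671.31 × 16911.64] = 21238.0694
r = -14914.62 / 21238.0694 ≈ -0.7023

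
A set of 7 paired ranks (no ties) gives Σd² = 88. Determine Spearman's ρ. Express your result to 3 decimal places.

-0.571

ρ = 1 − 6Σd² / [n(n²−1)] = 1 − 6×88 / (7×48)
  = 1 − 528/336 = 1 − 1.5714 ≈ -0.571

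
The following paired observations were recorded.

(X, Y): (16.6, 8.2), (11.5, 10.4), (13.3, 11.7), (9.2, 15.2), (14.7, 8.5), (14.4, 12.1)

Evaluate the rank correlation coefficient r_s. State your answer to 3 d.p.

-0.771

Rank X: 6, 2, 3, 1, 5, 4
Rank Y: 1, 3, 4, 6, 2, 5
d = rank(X) − rank(Y): 5, -1, -1, -5, 3, -1; Σd² = 62
ρ = 1 − 6Σd² / [n(n²−1)] = 1 − 6×62 / (6×35) = 1 − 372/210 ≈ -0.771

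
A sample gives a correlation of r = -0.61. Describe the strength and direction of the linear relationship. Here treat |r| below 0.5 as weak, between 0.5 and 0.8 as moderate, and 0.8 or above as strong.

moderate negative

r = -0.61 < 0 so the relationship is negative.
|r| = 0.61, which falls in the moderate range.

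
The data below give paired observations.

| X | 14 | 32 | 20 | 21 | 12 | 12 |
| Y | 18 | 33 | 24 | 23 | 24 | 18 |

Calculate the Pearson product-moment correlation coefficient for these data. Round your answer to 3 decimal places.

n = 6, ΣX = 111, ΣY = 140, ΣX² = 2349, ΣY² = 3418, ΣXY = 2775
nΣXY − ΣXΣY = 16650 − 15540 = 1110
nΣX² − (ΣX)² = 14094 − 12321 = 1773; nΣY² − (ΣY)² = 20508 − 19600 = 908
r = 1110 / √(1773 × 908) = 1110 / 1268.8120 ≈ 0.875

0.875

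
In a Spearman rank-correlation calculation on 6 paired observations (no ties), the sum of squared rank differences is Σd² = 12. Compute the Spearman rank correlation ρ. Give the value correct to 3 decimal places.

0.657

ρ = 1 − 6Σd² / [n(n²−1)] = 1 − 6×12 / (6×35)
  = 1 − 72/210 = 1 − 0.3429 ≈ 0.657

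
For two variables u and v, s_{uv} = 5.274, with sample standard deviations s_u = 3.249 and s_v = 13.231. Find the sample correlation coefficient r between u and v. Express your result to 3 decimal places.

0.123

r = Cov(u,v) / (s_u · s_v) = 5.274 / (3.249 × 13.231)
  = 5.274 / 42.9875 ≈ 0.123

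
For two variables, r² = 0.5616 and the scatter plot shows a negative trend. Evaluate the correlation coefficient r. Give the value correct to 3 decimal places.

|r| = √0.5616 = 0.749
The association is negative, so r = −0.749.

-0.749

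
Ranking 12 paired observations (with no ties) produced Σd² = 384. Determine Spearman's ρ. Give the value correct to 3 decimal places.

ρ = 1 − 6Σd² / [n(n²−1)] = 1 − 6×384 / (12×143)
  = 1 − 2304/1716 = 1 − 1.3427 ≈ -0.343

-0.343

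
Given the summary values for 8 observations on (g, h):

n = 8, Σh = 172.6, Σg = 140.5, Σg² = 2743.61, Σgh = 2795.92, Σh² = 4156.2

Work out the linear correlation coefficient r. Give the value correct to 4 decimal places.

r = (nΣgh − ΣgΣh) / √[(nΣg² − (Σg)²)(nΣh² − (Σh)²)]
Numerator: 8×2795.92 − 140.5×172.6 = -1882.94
Denominator: √[(21948.88 − 19740.25)(33249.6 − 29790.76)] = √[2208.63 × 3458.84] = 2763.9280
r = -1882.94 / 2763.9280 ≈ -0.6813

-0.6813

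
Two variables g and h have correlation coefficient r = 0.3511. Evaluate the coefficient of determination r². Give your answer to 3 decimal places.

r² = (0.3511)² = 0.123

0.123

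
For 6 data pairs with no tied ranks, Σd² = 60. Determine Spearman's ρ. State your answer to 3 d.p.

ρ = 1 − 6Σd² / [n(n²−1)] = 1 − 6×60 / (6×35)
  = 1 − 360/210 = 1 − 1.7143 ≈ -0.714

-0.714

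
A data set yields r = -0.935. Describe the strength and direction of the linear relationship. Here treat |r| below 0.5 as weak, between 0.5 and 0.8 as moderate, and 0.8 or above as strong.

r = -0.935 < 0 so the relationship is negative.
|r| = 0.935, which falls in the strong range.

strong negative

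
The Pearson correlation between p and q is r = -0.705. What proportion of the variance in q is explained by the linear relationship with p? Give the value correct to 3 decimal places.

0.497

r² = (-0.705)² = 0.497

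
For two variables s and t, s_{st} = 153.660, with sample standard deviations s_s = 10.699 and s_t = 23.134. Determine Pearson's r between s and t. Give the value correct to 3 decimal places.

0.621

r = Cov(s,t) / (s_s · s_t) = 153.660 / (10.699 × 23.134)
  = 153.660 / 247.5107 ≈ 0.621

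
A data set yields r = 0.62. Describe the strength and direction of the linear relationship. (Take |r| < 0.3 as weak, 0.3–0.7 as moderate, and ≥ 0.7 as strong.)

moderate positive

r = 0.62 > 0 so the relationship is positive.
|r| = 0.62, which falls in the moderate range.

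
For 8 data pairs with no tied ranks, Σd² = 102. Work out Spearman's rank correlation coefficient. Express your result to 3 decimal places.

ρ = 1 − 6Σd² / [n(n²−1)] = 1 − 6×102 / (8×63)
  = 1 − 612/504 = 1 − 1.2143 ≈ -0.214

-0.214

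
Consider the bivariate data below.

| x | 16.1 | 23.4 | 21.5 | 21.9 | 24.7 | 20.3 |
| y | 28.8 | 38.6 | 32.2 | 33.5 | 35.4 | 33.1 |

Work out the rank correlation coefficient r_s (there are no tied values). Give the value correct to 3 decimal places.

Rank x: 1, 5, 3, 4, 6, 2
Rank y: 1, 6, 2, 4, 5, 3
d = rank(x) − rank(y): 0, -1, 1, 0, 1, -1; Σd² = 4
ρ = 1 − 6Σd² / [n(n²−1)] = 1 − 6×4 / (6×35) = 1 − 24/210 ≈ 0.886

0.886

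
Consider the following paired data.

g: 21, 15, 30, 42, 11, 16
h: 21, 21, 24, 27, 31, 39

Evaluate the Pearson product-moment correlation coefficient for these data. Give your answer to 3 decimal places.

n = 6, Σg = 135, Σh = 163, Σg² = 3707, Σh² = 4669, Σgh = 3575
nΣgh − ΣgΣh = 21450 − 22005 = -555
nΣg² − (Σg)² = 22242 − 18225 = 4017; nΣh² − (Σh)² = 28014 − 26569 = 1445
r = -555 / √(4017 × 1445) = -555 / 2409.2665 ≈ -0.230

-0.230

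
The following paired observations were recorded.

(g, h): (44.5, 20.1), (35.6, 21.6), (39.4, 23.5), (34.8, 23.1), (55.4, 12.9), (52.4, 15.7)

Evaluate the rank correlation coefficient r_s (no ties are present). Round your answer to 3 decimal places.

Rank g: 4, 2, 3, 1, 6, 5
Rank h: 3, 4, 6, 5, 1, 2
d = rank(g) − rank(h): 1, -2, -3, -4, 5, 3; Σd² = 64
ρ = 1 − 6Σd² / [n(n²−1)] = 1 − 6×64 / (6×35) = 1 − 384/210 ≈ -0.829

-0.829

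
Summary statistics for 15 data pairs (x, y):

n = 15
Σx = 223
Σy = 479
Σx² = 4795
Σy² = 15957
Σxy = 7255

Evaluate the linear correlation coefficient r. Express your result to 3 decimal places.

0.135

r = (nΣxy − ΣxΣy) / √[(nΣx² − (Σx)²)(nΣy² − (Σy)²)]
Numerator: 15×7255 − 223×479 = 2008
Denominator: √[(71925 − 49729)(239355 − 229441)] = √[22196 × 9914] = 14834.1209
r = 2008 / 14834.1209 ≈ 0.135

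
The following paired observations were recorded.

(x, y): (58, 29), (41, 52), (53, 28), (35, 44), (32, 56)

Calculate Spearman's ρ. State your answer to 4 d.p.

Rank x: 5, 3, 4, 2, 1
Rank y: 2, 4, 1, 3, 5
d = rank(x) − rank(y): 3, -1, 3, -1, -4; Σd² = 36
ρ = 1 − 6Σd² / [n(n²−1)] = 1 − 6×36 / (5×24) = 1 − 216/120 ≈ -0.8000

-0.8000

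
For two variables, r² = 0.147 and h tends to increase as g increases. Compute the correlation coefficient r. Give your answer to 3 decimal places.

0.383

|r| = √0.147 = 0.383
The association is positive, so r = 0.383.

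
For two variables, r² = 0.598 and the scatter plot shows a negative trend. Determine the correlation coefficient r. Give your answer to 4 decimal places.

-0.7733

|r| = √0.598 = 0.7733
The association is negative, so r = −0.7733.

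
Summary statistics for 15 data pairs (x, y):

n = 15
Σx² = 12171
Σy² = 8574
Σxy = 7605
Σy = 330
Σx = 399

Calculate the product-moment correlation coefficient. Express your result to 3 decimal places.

-0.820

r = (nΣxy − ΣxΣy) / √[(nΣx² − (Σx)²)(nΣy² − (Σy)²)]
Numerator: 15×7605 − 399×330 = -17595
Denominator: √[(182565 − 159201)(128610 − 108900)] = √[23364 × 19710] = 21459.3672
r = -17595 / 21459.3672 ≈ -0.820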